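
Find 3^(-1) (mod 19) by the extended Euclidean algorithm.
Extended GCD: 3(-6) + 19(1) = 1. So 3^(-1) ≡ -6 ≡ 13 (mod 19). Verify: 3 × 13 = 39 ≡ 1 (mod 19)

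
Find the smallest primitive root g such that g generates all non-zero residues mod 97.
g = 5. Powers: [5, 25, 28, 43, 21, 8, 40, ...] generates all 96 non-zero residues.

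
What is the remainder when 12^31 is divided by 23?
Using Fermat: 12^{22} ≡ 1 (mod 23). 31 ≡ 9 (mod 22). So 12^{31} ≡ 12^{9} ≡ 4 (mod 23)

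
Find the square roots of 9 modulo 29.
The square roots of 9 mod 29 are 26 and 3. Verify: 26² = 676 ≡ 9 (mod 29)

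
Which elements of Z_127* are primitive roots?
There are φ(126) = 36 primitive roots mod 127: {3, 6, 7, 12, 14, 23, 29, 39, 43, 45, 46, 48, 53, 55, 56, 57, 58, 65, 67, 78, 83, 85, 86, 91, 92, 93, 96, 97, 101, 106, 109, 110, 112, 114, 116, 118}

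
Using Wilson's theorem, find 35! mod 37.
(36)! = (35)! × (36) ≡ -1 mod 37. So (35)! ≡ -1 × (36)^(-1) ≡ (-1)×(-1) = 1 mod 37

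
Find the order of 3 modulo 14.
Powers of 3 mod 14: 3^1≡3, 3^2≡9, 3^3≡13, 3^4≡11, 3^5≡5, 3^6≡1. ord_14(3) = 6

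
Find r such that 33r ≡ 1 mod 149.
Since 149 is prime, by Fermat 33^(-1) ≡ 33^{147} ≡ 140 mod 149. Verify: 33 × 140 = 4620 ≡ 1 mod 149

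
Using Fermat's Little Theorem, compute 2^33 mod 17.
By Fermat: 2^{16} ≡ 1 mod 17. 33 = 2×16 + 1. So 2^{33} ≡ 2^{1} ≡ 2 mod 17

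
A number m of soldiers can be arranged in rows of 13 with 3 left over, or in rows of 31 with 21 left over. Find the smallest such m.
M = 13 × 31 = 403. M₁ = 31, y₁ ≡ 8 mod 13. M₂ = 13, y₂ ≡ 12 mod 31. m = 3×31×8 + 21×13×12 ≡ 393 mod 403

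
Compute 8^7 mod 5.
Using Fermat: 8^{4} ≡ 1 (mod 5). 7 ≡ 3 (mod 4). So 8^{7} ≡ 8^{3} ≡ 2 (mod 5)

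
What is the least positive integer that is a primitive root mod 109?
g = 6. Powers: [6, 36, 107, 97, 37, 4, 24, 35, 101, 61, ...] generates all 108 non-zero residues.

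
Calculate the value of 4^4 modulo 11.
4^{4} = 256 ≡ 3 (mod 11)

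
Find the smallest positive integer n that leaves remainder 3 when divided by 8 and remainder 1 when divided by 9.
M = 8 × 9 = 72. M₁ = 9, y₁ ≡ 1 (mod 8). M₂ = 8, y₂ ≡ 8 (mod 9). n = 3×9×1 + 1×8×8 ≡ 19 (mod 72)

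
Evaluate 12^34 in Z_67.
By repeated squaring (mod 67): 12^{1}≡12, 12^{2}≡10, 12^{4}≡33, 12^{8}≡17, 12^{16}≡21, 12^{32}≡39. Then 12^{34} = 12^{32+2} ≡ 39 × 10 ≡ 55 (mod 67)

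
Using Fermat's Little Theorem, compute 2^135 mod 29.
By Fermat: 2^{28} ≡ 1 (mod 29). 135 = 4×28 + 23. So 2^{135} ≡ 2^{23} ≡ 10 (mod 29)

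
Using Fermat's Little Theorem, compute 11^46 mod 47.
By Fermat's Little Theorem, 11^{46} ≡ 1 (mod 47) since 47 is prime and gcd(11, 47) = 1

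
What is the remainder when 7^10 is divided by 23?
By repeated squaring (mod 23): 7^{1}≡7, 7^{2}≡3, 7^{4}≡9, 7^{8}≡12. Then 7^{10} = 7^{8+2} ≡ 12 × 3 ≡ 13 (mod 23)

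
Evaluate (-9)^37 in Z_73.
By repeated squaring (mod 73): (-9)^{1}≡64, (-9)^{2}≡8, (-9)^{4}≡64, (-9)^{8}≡8, (-9)^{16}≡64, (-9)^{32}≡8. Then (-9)^{37} = (-9)^{32+4+1} ≡ 8 × 64 × 64 ≡ 64 (mod 73)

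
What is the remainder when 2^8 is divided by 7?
Using Fermat: 2^{6} ≡ 1 (mod 7). 8 ≡ 2 (mod 6). So 2^{8} ≡ 2^{2} ≡ 4 (mod 7)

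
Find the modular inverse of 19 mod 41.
Since 41 is prime, by Fermat 19^(-1) ≡ 19^{39} ≡ 13 (mod 41). Verify: 19 × 13 = 247 ≡ 1 (mod 41)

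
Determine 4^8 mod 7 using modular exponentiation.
Using Fermat: 4^{6} ≡ 1 mod 7. 8 ≡ 2 mod 6. So 4^{8} ≡ 4^{2} ≡ 2 mod 7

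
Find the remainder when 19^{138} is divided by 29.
By Fermat: 19^{28} ≡ 1 mod 29. 138 = 4×28 + 26. So 19^{138} ≡ 19^{26} ≡ 9 mod 29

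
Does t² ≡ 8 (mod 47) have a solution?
By Euler's criterion: 8^{23} ≡ 1 (mod 47). Since this equals 1, 8 is a QR.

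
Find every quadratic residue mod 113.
QRs mod 113: {1, 2, 4, 7, 8, 9, 11, 13, 14, 15, 16, 18, 22, 25, 26, 28, 30, 31, 32, 36, 41, 44, 49, 50, 51, 52, 53, 56, 57, 60, 61, 62, 63, 64, 69, 72, 77, 81, 82, 83, 85, 87, 88, 91, 95, 97, 98, 99, 100, 102, 104, 105, 106, 109, 111, 112}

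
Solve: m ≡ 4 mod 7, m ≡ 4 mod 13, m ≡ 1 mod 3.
M = 7 × 13 × 3 = 273. M₁ = 39, y₁ ≡ 2 mod 7. M₂ = 21, y₂ ≡ 5 mod 13. M₃ = 91, y₃ ≡ 1 mod 3. m = 4×39×2 + 4×21×5 + 1×91×1 ≡ 4 mod 273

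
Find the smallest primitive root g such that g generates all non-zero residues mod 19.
g = 2. For each prime q|18: 2^{9}≡18, 2^{6}≡7, none ≡ 1, so ord_19(2) = 18 and 2 is a primitive root.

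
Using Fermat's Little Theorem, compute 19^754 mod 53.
By Fermat: 19^{52} ≡ 1 mod 53. 754 ≡ 26 mod 52. So 19^{754} ≡ 19^{26} ≡ 52 mod 53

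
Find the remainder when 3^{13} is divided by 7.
By Fermat: 3^{6} ≡ 1 mod 7. 13 = 2×6 + 1. So 3^{13} ≡ 3^{1} ≡ 3 mod 7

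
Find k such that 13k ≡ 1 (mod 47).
Since 47 is prime, by Fermat 13^(-1) ≡ 13^{45} ≡ 29 (mod 47). Verify: 13 × 29 = 377 ≡ 1 (mod 47)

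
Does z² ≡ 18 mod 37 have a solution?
By Euler's criterion: 18^{18} ≡ 36 mod 37. Since this equals -1 (≡ 36), 18 is not a QR.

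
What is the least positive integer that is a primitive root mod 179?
g = 2. For each prime q|178: 2^{89}≡178, 2^{2}≡4, none ≡ 1, so ord_179(2) = 178 and 2 is a primitive root.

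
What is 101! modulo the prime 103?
(102)! = (101)! × (102) ≡ -1 (mod 103). So (101)! ≡ -1 × (102)^(-1) ≡ (-1)×(-1) = 1 (mod 103)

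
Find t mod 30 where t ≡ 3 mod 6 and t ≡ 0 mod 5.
M = 6 × 5 = 30. M₁ = 5, y₁ ≡ 5 mod 6. M₂ = 6, y₂ ≡ 1 mod 5. t = 3×5×5 + 0×6×1 ≡ 15 mod 30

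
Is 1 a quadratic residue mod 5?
By Euler's criterion: 1^{2} ≡ 1 mod 5. Since this equals 1, 1 is a QR.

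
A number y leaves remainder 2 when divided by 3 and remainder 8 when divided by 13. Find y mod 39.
M = 3 × 13 = 39. M₁ = 13, y₁ ≡ 1 mod 3. M₂ = 3, y₂ ≡ 9 mod 13. y = 2×13×1 + 8×3×9 ≡ 8 mod 39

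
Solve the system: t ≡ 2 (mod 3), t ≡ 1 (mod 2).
M = 3 × 2 = 6. M₁ = 2, y₁ ≡ 2 (mod 3). M₂ = 3, y₂ ≡ 1 (mod 2). t = 2×2×2 + 1×3×1 ≡ 5 (mod 6)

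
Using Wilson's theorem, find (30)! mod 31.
By Wilson's theorem, (30)! ≡ -1 ≡ 30 (mod 31)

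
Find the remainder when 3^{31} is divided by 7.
By Fermat: 3^{6} ≡ 1 (mod 7). 31 = 5×6 + 1. So 3^{31} ≡ 3^{1} ≡ 3 (mod 7)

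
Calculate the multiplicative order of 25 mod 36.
Powers of 25 mod 36: 25^1≡25, 25^2≡13, 25^3≡1. So the order of 25 is 3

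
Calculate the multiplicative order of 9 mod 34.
Powers of 9 mod 34: 9^1≡9, 9^2≡13, 9^3≡15, 9^4≡33, 9^5≡25, 9^6≡21, 9^7≡19, 9^8≡1. Order = 8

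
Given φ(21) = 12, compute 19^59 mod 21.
By Euler: 19^{12} ≡ 1 (mod 21) since gcd(19, 21) = 1. 59 = 4×12 + 11. So 19^{59} ≡ 19^{11} ≡ 10 (mod 21)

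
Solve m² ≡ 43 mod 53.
The square roots of 43 mod 53 are 34 and 19. Verify: 34² = 1156 ≡ 43 mod 53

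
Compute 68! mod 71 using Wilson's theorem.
(70)! = (68)! × (69) × (70) ≡ -1 mod 71. So (68)! ≡ -1 × [(70)(69)]^(-1) ≡ 35 mod 71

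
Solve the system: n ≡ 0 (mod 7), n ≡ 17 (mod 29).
M = 7 × 29 = 203. M₁ = 29, y₁ ≡ 1 (mod 7). M₂ = 7, y₂ ≡ 25 (mod 29). n = 0×29×1 + 17×7×25 ≡ 133 (mod 203)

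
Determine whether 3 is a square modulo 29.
By Euler's criterion: 3^{14} ≡ 28 mod 29. Since this equals -1 (≡ 28), 3 is not a QR.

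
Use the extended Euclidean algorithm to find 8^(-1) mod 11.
Extended GCD: 8(-4) + 11(3) = 1. So 8^(-1) ≡ -4 ≡ 7 (mod 11). Verify: 8 × 7 = 56 ≡ 1 (mod 11)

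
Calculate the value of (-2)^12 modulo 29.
By repeated squaring mod 29: (-2)^{1}≡27, (-2)^{2}≡4, (-2)^{4}≡16, (-2)^{8}≡24. Then (-2)^{12} = (-2)^{8+4} ≡ 24 × 16 ≡ 7 mod 29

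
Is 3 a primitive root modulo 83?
3^{41} ≡ 1 mod 83 and 41 < 82, so ord_83(3) = 41 ≠ 82 and 3 is not a primitive root.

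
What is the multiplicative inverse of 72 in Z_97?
Since 97 is prime, by Fermat 72^(-1) ≡ 72^{95} ≡ 31 mod 97. Verify: 72 × 31 = 2232 ≡ 1 mod 97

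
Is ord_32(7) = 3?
Powers of 7 mod 32: 7^1≡7, 7^2≡17, 7^3≡23, 7^4≡1. 7^3≡23≢1, so ord ≠ 3. No, the actual order is 4.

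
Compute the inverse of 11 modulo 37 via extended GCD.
Extended GCD: 11(-10) + 37(3) = 1. So 11^(-1) ≡ -10 ≡ 27 mod 37. Verify: 11 × 27 = 297 ≡ 1 mod 37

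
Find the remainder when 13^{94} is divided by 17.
By Fermat: 13^{16} ≡ 1 mod 17. 94 = 5×16 + 14. So 13^{94} ≡ 13^{14} ≡ 16 mod 17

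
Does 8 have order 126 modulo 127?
8^{7} ≡ 1 (mod 127) and 7 < 126, so ord_127(8) = 7 ≠ 126 and 8 is not a primitive root.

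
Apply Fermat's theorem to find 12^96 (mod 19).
By Fermat: 12^{18} ≡ 1 (mod 19). 96 = 5×18 + 6. So 12^{96} ≡ 12^{6} ≡ 1 (mod 19)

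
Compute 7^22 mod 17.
Using Fermat: 7^{16} ≡ 1 mod 17. 22 ≡ 6 mod 16. So 7^{22} ≡ 7^{6} ≡ 9 mod 17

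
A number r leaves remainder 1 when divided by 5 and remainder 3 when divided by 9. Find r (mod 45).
M = 5 × 9 = 45. M₁ = 9, y₁ ≡ 4 (mod 5). M₂ = 5, y₂ ≡ 2 (mod 9). r = 1×9×4 + 3×5×2 ≡ 21 (mod 45)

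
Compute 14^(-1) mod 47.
Since 47 is prime, by Fermat 14^(-1) ≡ 14^{45} ≡ 37 mod 47. Verify: 14 × 37 = 518 ≡ 1 mod 47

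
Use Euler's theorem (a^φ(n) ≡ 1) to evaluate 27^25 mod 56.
By Euler: 27^{24} ≡ 1 (mod 56) since gcd(27, 56) = 1. 25 = 1×24 + 1. So 27^{25} ≡ 27^{1} ≡ 27 (mod 56)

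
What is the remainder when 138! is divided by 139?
By Wilson's theorem, (138)! ≡ -1 ≡ 138 (mod 139)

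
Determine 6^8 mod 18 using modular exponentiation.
By repeated squaring mod 18: 6^{1}≡6, 6^{2}≡0, 6^{4}≡0, 6^{8}≡0. So 6^{8} ≡ 0 mod 18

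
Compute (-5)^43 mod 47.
By repeated squaring (mod 47): (-5)^{1}≡42, (-5)^{2}≡25, (-5)^{4}≡14, (-5)^{8}≡8, (-5)^{16}≡17, (-5)^{32}≡7. Then (-5)^{43} = (-5)^{32+8+2+1} ≡ 7 × 8 × 25 × 42 ≡ 3 (mod 47)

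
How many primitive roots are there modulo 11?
Number of primitive roots mod 11 = φ(p-1) = φ(10) = 4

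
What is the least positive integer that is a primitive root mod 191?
g = 19. For each prime q|190: 19^{95}≡190, 19^{38}≡39, 19^{10}≡52, none ≡ 1, so ord_191(19) = 190 and 19 is a primitive root.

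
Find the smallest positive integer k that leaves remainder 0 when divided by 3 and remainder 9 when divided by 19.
M = 3 × 19 = 57. M₁ = 19, y₁ ≡ 1 (mod 3). M₂ = 3, y₂ ≡ 13 (mod 19). k = 0×19×1 + 9×3×13 ≡ 9 (mod 57)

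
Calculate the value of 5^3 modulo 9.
5^{3} = 125 ≡ 8 (mod 9)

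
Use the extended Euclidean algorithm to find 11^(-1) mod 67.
Extended GCD: 11(-6) + 67(1) = 1. So 11^(-1) ≡ -6 ≡ 61 mod 67. Verify: 11 × 61 = 671 ≡ 1 mod 67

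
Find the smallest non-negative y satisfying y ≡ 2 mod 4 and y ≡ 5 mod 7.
M = 4 × 7 = 28. M₁ = 7, y₁ ≡ 3 mod 4. M₂ = 4, y₂ ≡ 2 mod 7. y = 2×7×3 + 5×4×2 ≡ 26 mod 28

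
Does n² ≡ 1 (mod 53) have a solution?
By Euler's criterion: 1^{26} ≡ 1 (mod 53). Since this equals 1, 1 is a QR.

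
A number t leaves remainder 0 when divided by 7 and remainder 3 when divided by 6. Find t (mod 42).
M = 7 × 6 = 42. M₁ = 6, y₁ ≡ 6 (mod 7). M₂ = 7, y₂ ≡ 1 (mod 6). t = 0×6×6 + 3×7×1 ≡ 21 (mod 42)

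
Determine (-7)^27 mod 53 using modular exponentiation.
By repeated squaring mod 53: (-7)^{1}≡46, (-7)^{2}≡49, (-7)^{4}≡16, (-7)^{8}≡44, (-7)^{16}≡28. Then (-7)^{27} = (-7)^{16+8+2+1} ≡ 28 × 44 × 49 × 46 ≡ 46 mod 53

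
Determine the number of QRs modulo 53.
Exactly half the non-zero residues mod a prime are QRs: (53-1)/2 = 26.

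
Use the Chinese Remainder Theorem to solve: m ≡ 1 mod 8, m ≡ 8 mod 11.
M = 8 × 11 = 88. M₁ = 11, y₁ ≡ 3 mod 8. M₂ = 8, y₂ ≡ 7 mod 11. m = 1×11×3 + 8×8×7 ≡ 41 mod 88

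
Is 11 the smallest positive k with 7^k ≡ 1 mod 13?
Powers of 7 mod 13: 7^1≡7, 7^2≡10, 7^3≡5, 7^4≡9, 7^5≡11, 7^6≡12, 7^7≡6, 7^8≡3, 7^9≡8, 7^10≡4, 7^11≡2, 7^12≡1. 7^11≡2≢1, so ord ≠ 11. No, the actual order is 12.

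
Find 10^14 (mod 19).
By repeated squaring (mod 19): 10^{1}≡10, 10^{2}≡5, 10^{4}≡6, 10^{8}≡17. Then 10^{14} = 10^{8+4+2} ≡ 17 × 6 × 5 ≡ 16 (mod 19)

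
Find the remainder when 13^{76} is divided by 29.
By Fermat: 13^{28} ≡ 1 mod 29. 76 = 2×28 + 20. So 13^{76} ≡ 13^{20} ≡ 20 mod 29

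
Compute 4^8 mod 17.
By repeated squaring mod 17: 4^{1}≡4, 4^{2}≡16, 4^{4}≡1, 4^{8}≡1. So 4^{8} ≡ 1 mod 17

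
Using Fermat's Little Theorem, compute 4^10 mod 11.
By Fermat's Little Theorem, 4^{10} ≡ 1 mod 11 since 11 is prime and gcd(4, 11) = 1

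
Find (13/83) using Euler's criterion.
(13/83) = 13^{41} mod 83 = -1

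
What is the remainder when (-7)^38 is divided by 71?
By repeated squaring mod 71: (-7)^{1}≡64, (-7)^{2}≡49, (-7)^{4}≡58, (-7)^{8}≡27, (-7)^{16}≡19, (-7)^{32}≡6. Then (-7)^{38} = (-7)^{32+4+2} ≡ 6 × 58 × 49 ≡ 12 mod 71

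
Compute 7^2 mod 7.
7^{2} = 49 ≡ 0 (mod 7)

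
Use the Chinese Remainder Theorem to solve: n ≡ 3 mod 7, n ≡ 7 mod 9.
M = 7 × 9 = 63. M₁ = 9, y₁ ≡ 4 mod 7. M₂ = 7, y₂ ≡ 4 mod 9. n = 3×9×4 + 7×7×4 ≡ 52 mod 63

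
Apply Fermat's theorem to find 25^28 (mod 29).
By Fermat's Little Theorem, 25^{28} ≡ 1 (mod 29) since 29 is prime and gcd(25, 29) = 1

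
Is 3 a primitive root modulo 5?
ord_5(3) divides 4. For each prime q|4: 3^{2}≡4, none ≡ 1. So 3 has order 4 and is a primitive root mod 5.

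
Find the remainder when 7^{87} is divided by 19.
By Fermat: 7^{18} ≡ 1 mod 19. 87 = 4×18 + 15. So 7^{87} ≡ 7^{15} ≡ 1 mod 19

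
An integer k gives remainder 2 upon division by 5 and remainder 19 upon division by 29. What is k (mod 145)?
M = 5 × 29 = 145. M₁ = 29, y₁ ≡ 4 (mod 5). M₂ = 5, y₂ ≡ 6 (mod 29). k = 2×29×4 + 19×5×6 ≡ 77 (mod 145)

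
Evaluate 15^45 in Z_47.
By repeated squaring mod 47: 15^{1}≡15, 15^{2}≡37, 15^{4}≡6, 15^{8}≡36, 15^{16}≡27, 15^{32}≡24. Then 15^{45} = 15^{32+8+4+1} ≡ 24 × 36 × 6 × 15 ≡ 22 mod 47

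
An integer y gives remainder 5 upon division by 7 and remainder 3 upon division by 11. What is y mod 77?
M = 7 × 11 = 77. M₁ = 11, y₁ ≡ 2 mod 7. M₂ = 7, y₂ ≡ 8 mod 11. y = 5×11×2 + 3×7×8 ≡ 47 mod 77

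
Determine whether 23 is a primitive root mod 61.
23^{20} ≡ 1 (mod 61) and 20 < 60, so ord_61(23) = 20 ≠ 60 and 23 is not a primitive root.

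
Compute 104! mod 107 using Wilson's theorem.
(106)! = (104)! × (105) × (106) ≡ -1 mod 107. So (104)! ≡ -1 × [(106)(105)]^(-1) ≡ 53 mod 107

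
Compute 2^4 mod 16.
2^{4} = 16 ≡ 0 mod 16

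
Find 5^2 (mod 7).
5^{2} = 25 ≡ 4 (mod 7)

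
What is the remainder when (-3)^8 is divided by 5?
Using Fermat: (-3)^{4} ≡ 1 mod 5. 8 ≡ 0 mod 4. So (-3)^{8} ≡ (-3)^{0} ≡ 1 mod 5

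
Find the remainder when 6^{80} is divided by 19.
By Fermat: 6^{18} ≡ 1 mod 19. 80 = 4×18 + 8. So 6^{80} ≡ 6^{8} ≡ 16 mod 19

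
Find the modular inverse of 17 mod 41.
Since 41 is prime, by Fermat 17^(-1) ≡ 17^{39} ≡ 29 (mod 41). Verify: 17 × 29 = 493 ≡ 1 (mod 41)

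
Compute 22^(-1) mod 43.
Since 43 is prime, by Fermat 22^(-1) ≡ 22^{41} ≡ 2 mod 43. Verify: 22 × 2 = 44 ≡ 1 mod 43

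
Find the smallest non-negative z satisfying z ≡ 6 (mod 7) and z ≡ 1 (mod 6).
M = 7 × 6 = 42. M₁ = 6, y₁ ≡ 6 (mod 7). M₂ = 7, y₂ ≡ 1 (mod 6). z = 6×6×6 + 1×7×1 ≡ 13 (mod 42)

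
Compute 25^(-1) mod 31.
Since 31 is prime, by Fermat 25^(-1) ≡ 25^{29} ≡ 5 mod 31. Verify: 25 × 5 = 125 ≡ 1 mod 31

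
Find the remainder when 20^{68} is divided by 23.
By Fermat: 20^{22} ≡ 1 mod 23. 68 = 3×22 + 2. So 20^{68} ≡ 20^{2} ≡ 9 mod 23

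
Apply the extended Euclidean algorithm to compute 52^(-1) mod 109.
Extended GCD: 52(-44) + 109(21) = 1. So 52^(-1) ≡ -44 ≡ 65 (mod 109). Verify: 52 × 65 = 3380 ≡ 1 (mod 109)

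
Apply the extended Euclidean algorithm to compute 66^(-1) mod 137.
Extended GCD: 66(27) + 137(-13) = 1. So 66^(-1) ≡ 27 (mod 137). Verify: 66 × 27 = 1782 ≡ 1 (mod 137)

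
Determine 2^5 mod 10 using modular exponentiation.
By repeated squaring mod 10: 2^{1}≡2, 2^{2}≡4, 2^{4}≡6. Then 2^{5} = 2^{4+1} ≡ 6 × 2 ≡ 2 mod 10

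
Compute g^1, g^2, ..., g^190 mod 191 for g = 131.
131^1, 131^2, ..., 131^{190} mod 191: [131, 162, 21, 77, 155, 59, 89, 8, 93, 150, 168, 43, 94, 90, 139, 64, 171, 54, 7, 153, 179, 147, 157, 130, 31, 50, 56, 78, 95, 30, 110, 85, 57, 18, 66, 51, 187, 49, 116, 107, 74, 144, 146, 26, 159, 10, 164, 92, 19, 6, 22, 17, 126, 80, 166, 163, 152, 48, 176, 136, 53, 67, 182, 158, 70, 2, 71, 133, 42, 154, 119, 118, 178, 16, 186, 109, 145, 86, 188, 180, 87, 128, 151, 108, 14, 115, 167, 103, 123, 69, 62, 100, 112, 156, 190, 60, 29, 170, 114, 36, 132, 102, 183, 98, 41, 23, 148, 97, 101, 52, 127, 20, 137, 184, 38, 12, 44, 34, 61, 160, 141, 135, 113, 96, 161, 81, 106, 134, 173, 125, 140, 4, 142, 75, 84, 117, 47, 45, 165, 32, 181, 27, 99, 172, 185, 169, 174, 65, 111, 25, 28, 39, 143, 15, 55, 138, 124, 9, 33, 121, 189, 120, 58, 149, 37, 72, 73, 13, 175, 5, 82, 46, 105, 3, 11, 104, 63, 40, 83, 177, 76, 24, 88, 68, 122, 129, 91, 79, 35, 1]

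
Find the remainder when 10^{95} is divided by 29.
By Fermat: 10^{28} ≡ 1 (mod 29). 95 = 3×28 + 11. So 10^{95} ≡ 10^{11} ≡ 2 (mod 29)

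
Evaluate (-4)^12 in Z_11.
Using Fermat: (-4)^{10} ≡ 1 (mod 11). 12 ≡ 2 (mod 10). So (-4)^{12} ≡ (-4)^{2} ≡ 5 (mod 11)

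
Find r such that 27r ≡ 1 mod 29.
Since 29 is prime, by Fermat 27^(-1) ≡ 27^{27} ≡ 14 mod 29. Verify: 27 × 14 = 378 ≡ 1 mod 29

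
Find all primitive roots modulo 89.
There are φ(88) = 40 primitive roots mod 89: {3, 6, 7, 13, 14, 15, 19, 23, 24, 26, 27, 28, 29, 30, 31, 33, 35, 38, 41, 43, 46, 48, 51, 54, 56, 58, 59, 60, 61, 62, 63, 65, 66, 70, 74, 75, 76, 82, 83, 86}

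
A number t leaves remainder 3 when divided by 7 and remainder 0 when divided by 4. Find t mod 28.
M = 7 × 4 = 28. M₁ = 4, y₁ ≡ 2 mod 7. M₂ = 7, y₂ ≡ 3 mod 4. t = 3×4×2 + 0×7×3 ≡ 24 mod 28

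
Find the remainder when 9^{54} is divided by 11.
By Fermat: 9^{10} ≡ 1 (mod 11). 54 = 5×10 + 4. So 9^{54} ≡ 9^{4} ≡ 5 (mod 11)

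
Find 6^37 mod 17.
Using Fermat: 6^{16} ≡ 1 mod 17. 37 ≡ 5 mod 16. So 6^{37} ≡ 6^{5} ≡ 7 mod 17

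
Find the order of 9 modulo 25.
Powers of 9 mod 25: 9^1≡9, 9^2≡6, 9^3≡4, 9^4≡11, 9^5≡24, 9^6≡16, 9^7≡19, 9^8≡21, 9^9≡14, 9^10≡1. Order = 10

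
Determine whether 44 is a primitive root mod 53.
44^{13} ≡ 1 (mod 53) and 13 < 52, so ord_53(44) = 13 ≠ 52 and 44 is not a primitive root.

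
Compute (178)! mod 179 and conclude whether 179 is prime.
(178)! mod 179 = 178. Since 178 ≡ -1 mod 179, 179 is prime.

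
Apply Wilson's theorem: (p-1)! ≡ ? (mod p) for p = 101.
By Wilson's theorem, (100)! ≡ -1 ≡ 100 (mod 101)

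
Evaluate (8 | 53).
(8/53) = 8^{26} mod 53 = -1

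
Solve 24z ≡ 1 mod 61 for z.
Since 61 is prime, by Fermat 24^(-1) ≡ 24^{59} ≡ 28 mod 61. Verify: 24 × 28 = 672 ≡ 1 mod 61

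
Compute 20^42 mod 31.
Using Fermat: 20^{30} ≡ 1 (mod 31). 42 ≡ 12 (mod 30). So 20^{42} ≡ 20^{12} ≡ 16 (mod 31)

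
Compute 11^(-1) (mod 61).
Since 61 is prime, by Fermat 11^(-1) ≡ 11^{59} ≡ 50 (mod 61). Verify: 11 × 50 = 550 ≡ 1 (mod 61)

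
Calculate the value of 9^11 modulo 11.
Using Fermat: 9^{10} ≡ 1 (mod 11). 11 ≡ 1 (mod 10). So 9^{11} ≡ 9^{1} ≡ 9 (mod 11)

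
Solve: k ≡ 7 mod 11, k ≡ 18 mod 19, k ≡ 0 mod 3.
M = 11 × 19 × 3 = 627. M₁ = 57, y₁ ≡ 6 mod 11. M₂ = 33, y₂ ≡ 15 mod 19. M₃ = 209, y₃ ≡ 2 mod 3. k = 7×57×6 + 18×33×15 + 0×209×2 ≡ 18 mod 627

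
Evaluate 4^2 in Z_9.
4^{2} = 16 ≡ 7 (mod 9)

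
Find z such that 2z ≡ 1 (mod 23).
Since 23 is prime, by Fermat 2^(-1) ≡ 2^{21} ≡ 12 (mod 23). Verify: 2 × 12 = 24 ≡ 1 (mod 23)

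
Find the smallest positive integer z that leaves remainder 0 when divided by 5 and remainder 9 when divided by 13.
M = 5 × 13 = 65. M₁ = 13, y₁ ≡ 2 mod 5. M₂ = 5, y₂ ≡ 8 mod 13. z = 0×13×2 + 9×5×8 ≡ 35 mod 65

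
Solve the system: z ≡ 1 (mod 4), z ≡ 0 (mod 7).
M = 4 × 7 = 28. M₁ = 7, y₁ ≡ 3 (mod 4). M₂ = 4, y₂ ≡ 2 (mod 7). z = 1×7×3 + 0×4×2 ≡ 21 (mod 28)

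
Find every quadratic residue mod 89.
Quadratic residues modulo 89: {1, 2, 4, 5, 8, 9, 10, 11, 16, 17, 18, 20, 21, 22, 25, 32, 34, 36, 39, 40, 42, 44, 45, 47, 49, 50, 53, 55, 57, 64, 67, 68, 69, 71, 72, 73, 78, 79, 80, 81, 84, 85, 87, 88}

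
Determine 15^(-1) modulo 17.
Since 17 is prime, by Fermat 15^(-1) ≡ 15^{15} ≡ 8 mod 17. Verify: 15 × 8 = 120 ≡ 1 mod 17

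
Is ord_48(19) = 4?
Powers of 19 mod 48: 19^1≡19, 19^2≡25, 19^3≡43, 19^4≡1. First k with 19^k≡1 is k=4. Yes, ord_48(19) = 4.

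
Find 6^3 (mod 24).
6^{3} = 216 ≡ 0 (mod 24)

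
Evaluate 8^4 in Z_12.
8^{4} = 4096 ≡ 4 mod 12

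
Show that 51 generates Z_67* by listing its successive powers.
51^1, 51^2, ..., 51^{66} mod 67: [51, 55, 58, 10, 41, 14, 44, 33, 8, 6, 38, 62, 13, 60, 45, 17, 63, 64, 48, 36, 27, 37, 11, 25, 2, 35, 43, 49, 20, 15, 28, 21, 66, 16, 12, 9, 57, 26, 53, 23, 34, 59, 61, 29, 5, 54, 7, 22, 50, 4, 3, 19, 31, 40, 30, 56, 42, 65, 32, 24, 18, 47, 52, 39, 46, 1]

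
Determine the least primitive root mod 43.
g = 3. Powers: [3, 9, 27, 38, 28, 41, 37, 25, ...] generates all 42 non-zero residues.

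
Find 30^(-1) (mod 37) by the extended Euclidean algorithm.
Extended GCD: 30(-16) + 37(13) = 1. So 30^(-1) ≡ -16 ≡ 21 (mod 37). Verify: 30 × 21 = 630 ≡ 1 (mod 37)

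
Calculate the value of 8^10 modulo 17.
By repeated squaring (mod 17): 8^{1}≡8, 8^{2}≡13, 8^{4}≡16, 8^{8}≡1. Then 8^{10} = 8^{8+2} ≡ 1 × 13 ≡ 13 (mod 17)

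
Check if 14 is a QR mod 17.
By Euler's criterion: 14^{8} ≡ 16 (mod 17). Since this equals -1 (≡ 16), 14 is not a QR.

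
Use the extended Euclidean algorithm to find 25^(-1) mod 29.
Extended GCD: 25(7) + 29(-6) = 1. So 25^(-1) ≡ 7 mod 29. Verify: 25 × 7 = 175 ≡ 1 mod 29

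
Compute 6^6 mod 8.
By repeated squaring mod 8: 6^{1}≡6, 6^{2}≡4, 6^{4}≡0. Then 6^{6} = 6^{4+2} ≡ 0 × 4 ≡ 0 mod 8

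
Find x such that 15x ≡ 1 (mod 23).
Since 23 is prime, by Fermat 15^(-1) ≡ 15^{21} ≡ 20 (mod 23). Verify: 15 × 20 = 300 ≡ 1 (mod 23)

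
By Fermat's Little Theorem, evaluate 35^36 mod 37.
By Fermat's Little Theorem, 35^{36} ≡ 1 (mod 37) since 37 is prime and gcd(35, 37) = 1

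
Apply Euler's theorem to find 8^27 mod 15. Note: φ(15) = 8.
By Euler: 8^{8} ≡ 1 mod 15 since gcd(8, 15) = 1. 27 = 3×8 + 3. So 8^{27} ≡ 8^{3} ≡ 2 mod 15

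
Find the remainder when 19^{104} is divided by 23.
By Fermat: 19^{22} ≡ 1 (mod 23). 104 = 4×22 + 16. So 19^{104} ≡ 19^{16} ≡ 12 (mod 23)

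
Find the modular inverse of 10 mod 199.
Since 199 is prime, by Fermat 10^(-1) ≡ 10^{197} ≡ 20 (mod 199). Verify: 10 × 20 = 200 ≡ 1 (mod 199)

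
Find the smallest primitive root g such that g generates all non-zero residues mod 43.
g = 3. Powers: [3, 9, 27, 38, 28, 41, 37, ...] generates all 42 non-zero residues.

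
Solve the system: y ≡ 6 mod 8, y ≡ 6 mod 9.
M = 8 × 9 = 72. M₁ = 9, y₁ ≡ 1 mod 8. M₂ = 8, y₂ ≡ 8 mod 9. y = 6×9×1 + 6×8×8 ≡ 6 mod 72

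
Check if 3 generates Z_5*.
ord_5(3) divides 4. For each prime q|4: 3^{2}≡4, none ≡ 1. So 3 has order 4 and is a primitive root mod 5.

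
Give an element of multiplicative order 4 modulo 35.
8 has order 4 mod 35 since 8^{4} ≡ 1 (mod 35) and no smaller power works.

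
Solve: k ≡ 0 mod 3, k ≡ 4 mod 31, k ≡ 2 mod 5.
M = 3 × 31 × 5 = 465. M₁ = 155, y₁ ≡ 2 mod 3. M₂ = 15, y₂ ≡ 29 mod 31. M₃ = 93, y₃ ≡ 2 mod 5. k = 0×155×2 + 4×15×29 + 2×93×2 ≡ 252 mod 465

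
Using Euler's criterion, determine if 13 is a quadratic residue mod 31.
By Euler's criterion: 13^{15} ≡ 30 (mod 31). Since this equals -1 (≡ 30), 13 is not a QR.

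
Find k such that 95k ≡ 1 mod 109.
Since 109 is prime, by Fermat 95^(-1) ≡ 95^{107} ≡ 70 mod 109. Verify: 95 × 70 = 6650 ≡ 1 mod 109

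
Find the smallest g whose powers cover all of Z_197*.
g = 2. For each prime q|196: 2^{98}≡196, 2^{28}≡104, none ≡ 1, so ord_197(2) = 196 and 2 is a primitive root.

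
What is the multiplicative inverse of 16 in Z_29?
Since 29 is prime, by Fermat 16^(-1) ≡ 16^{27} ≡ 20 (mod 29). Verify: 16 × 20 = 320 ≡ 1 (mod 29)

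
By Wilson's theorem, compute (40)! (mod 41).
By Wilson's theorem, (40)! ≡ -1 ≡ 40 (mod 41)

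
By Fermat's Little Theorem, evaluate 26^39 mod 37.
By Fermat: 26^{36} ≡ 1 (mod 37). So 26^{39} = 26^{36} · 26^{3} ≡ 26^{3} ≡ 1 (mod 37)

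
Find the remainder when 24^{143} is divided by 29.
By Fermat: 24^{28} ≡ 1 (mod 29). 143 = 5×28 + 3. So 24^{143} ≡ 24^{3} ≡ 20 (mod 29)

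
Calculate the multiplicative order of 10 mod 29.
Powers of 10 mod 29: 10^1≡10, 10^2≡13, 10^3≡14, 10^4≡24, 10^5≡8, 10^6≡22, 10^7≡17, 10^8≡25, 10^9≡18, 10^10≡6, 10^11≡2, 10^12≡20, 10^13≡26, 10^14≡28, 10^15≡19, 10^16≡16, 10^17≡15, 10^18≡5, 10^19≡21, 10^20≡7, 10^21≡12, 10^22≡4, 10^23≡11, 10^24≡23, 10^25≡27, 10^26≡9, 10^27≡3, 10^28≡1. So the order of 10 is 28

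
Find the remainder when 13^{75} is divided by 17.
By Fermat: 13^{16} ≡ 1 mod 17. 75 = 4×16 + 11. So 13^{75} ≡ 13^{11} ≡ 4 mod 17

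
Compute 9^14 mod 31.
By repeated squaring (mod 31): 9^{1}≡9, 9^{2}≡19, 9^{4}≡20, 9^{8}≡28. Then 9^{14} = 9^{8+4+2} ≡ 28 × 20 × 19 ≡ 7 (mod 31)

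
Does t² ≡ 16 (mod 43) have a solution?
By Euler's criterion: 16^{21} ≡ 1 (mod 43). Since this equals 1, 16 is a QR.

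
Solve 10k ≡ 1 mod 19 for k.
Since 19 is prime, by Fermat 10^(-1) ≡ 10^{17} ≡ 2 mod 19. Verify: 10 × 2 = 20 ≡ 1 mod 19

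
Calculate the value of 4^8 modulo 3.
Using Fermat: 4^{2} ≡ 1 mod 3. 8 ≡ 0 mod 2. So 4^{8} ≡ 4^{0} ≡ 1 mod 3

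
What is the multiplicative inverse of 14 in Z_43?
Since 43 is prime, by Fermat 14^(-1) ≡ 14^{41} ≡ 40 mod 43. Verify: 14 × 40 = 560 ≡ 1 mod 43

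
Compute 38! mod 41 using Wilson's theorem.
(40)! = (38)! × (39) × (40) ≡ -1 mod 41. So (38)! ≡ -1 × [(40)(39)]^(-1) ≡ 20 mod 41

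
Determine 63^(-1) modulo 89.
Since 89 is prime, by Fermat 63^(-1) ≡ 63^{87} ≡ 65 mod 89. Verify: 63 × 65 = 4095 ≡ 1 mod 89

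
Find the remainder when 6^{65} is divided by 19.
By Fermat: 6^{18} ≡ 1 mod 19. 65 = 3×18 + 11. So 6^{65} ≡ 6^{11} ≡ 17 mod 19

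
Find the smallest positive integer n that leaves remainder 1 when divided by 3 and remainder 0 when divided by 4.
M = 3 × 4 = 12. M₁ = 4, y₁ ≡ 1 (mod 3). M₂ = 3, y₂ ≡ 3 (mod 4). n = 1×4×1 + 0×3×3 ≡ 4 (mod 12)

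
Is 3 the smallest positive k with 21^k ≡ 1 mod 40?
Powers of 21 mod 40: 21^1≡21, 21^2≡1. Already 21^2≡1, so the order is 2 < 3. No, the actual order is 2.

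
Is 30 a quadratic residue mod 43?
By Euler's criterion: 30^{21} ≡ 42 (mod 43). Since this equals -1 (≡ 42), 30 is not a QR.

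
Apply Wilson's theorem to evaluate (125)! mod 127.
(126)! = (125)! × (126) ≡ -1 (mod 127). So (125)! ≡ -1 × (126)^(-1) ≡ (-1)×(-1) = 1 (mod 127)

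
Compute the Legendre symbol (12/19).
(12/19) = 12^{9} mod 19 = -1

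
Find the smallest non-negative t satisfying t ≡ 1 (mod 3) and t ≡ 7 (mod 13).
M = 3 × 13 = 39. M₁ = 13, y₁ ≡ 1 (mod 3). M₂ = 3, y₂ ≡ 9 (mod 13). t = 1×13×1 + 7×3×9 ≡ 7 (mod 39)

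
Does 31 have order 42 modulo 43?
31^{21} ≡ 1 (mod 43) and 21 < 42, so ord_43(31) = 21 ≠ 42 and 31 is not a primitive root.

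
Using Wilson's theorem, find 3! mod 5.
(4)! = (3)! × (4) ≡ -1 mod 5. So (3)! ≡ -1 × (4)^(-1) ≡ (-1)×(-1) = 1 mod 5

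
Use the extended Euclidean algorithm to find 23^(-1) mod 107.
Extended GCD: 23(14) + 107(-3) = 1. So 23^(-1) ≡ 14 mod 107. Verify: 23 × 14 = 322 ≡ 1 mod 107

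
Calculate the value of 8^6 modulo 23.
By repeated squaring (mod 23): 8^{1}≡8, 8^{2}≡18, 8^{4}≡2. Then 8^{6} = 8^{4+2} ≡ 2 × 18 ≡ 13 (mod 23)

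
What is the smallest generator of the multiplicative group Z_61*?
g = 2. Powers: [2, 4, 8, 16, 32, 3, ...] generates all 60 non-zero residues.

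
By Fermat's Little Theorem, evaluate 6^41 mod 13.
By Fermat: 6^{12} ≡ 1 mod 13. 41 = 3×12 + 5. So 6^{41} ≡ 6^{5} ≡ 2 mod 13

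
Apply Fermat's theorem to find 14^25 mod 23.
By Fermat: 14^{22} ≡ 1 mod 23. So 14^{25} = 14^{22} · 14^{3} ≡ 14^{3} ≡ 7 mod 23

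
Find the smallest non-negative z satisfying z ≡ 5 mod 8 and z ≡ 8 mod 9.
M = 8 × 9 = 72. M₁ = 9, y₁ ≡ 1 mod 8. M₂ = 8, y₂ ≡ 8 mod 9. z = 5×9×1 + 8×8×8 ≡ 53 mod 72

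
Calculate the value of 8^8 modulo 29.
By repeated squaring (mod 29): 8^{1}≡8, 8^{2}≡6, 8^{4}≡7, 8^{8}≡20. So 8^{8} ≡ 20 (mod 29)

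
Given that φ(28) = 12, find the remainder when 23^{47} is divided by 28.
By Euler: 23^{12} ≡ 1 mod 28 since gcd(23, 28) = 1. 47 = 3×12 + 11. So 23^{47} ≡ 23^{11} ≡ 11 mod 28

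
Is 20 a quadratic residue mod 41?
By Euler's criterion: 20^{20} ≡ 1 mod 41. Since this equals 1, 20 is a QR.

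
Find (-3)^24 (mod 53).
By repeated squaring (mod 53): (-3)^{1}≡50, (-3)^{2}≡9, (-3)^{4}≡28, (-3)^{8}≡42, (-3)^{16}≡15. Then (-3)^{24} = (-3)^{16+8} ≡ 15 × 42 ≡ 47 (mod 53)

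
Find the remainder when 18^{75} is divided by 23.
By Fermat: 18^{22} ≡ 1 (mod 23). 75 = 3×22 + 9. So 18^{75} ≡ 18^{9} ≡ 12 (mod 23)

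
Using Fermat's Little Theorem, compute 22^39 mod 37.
By Fermat: 22^{36} ≡ 1 mod 37. So 22^{39} = 22^{36} · 22^{3} ≡ 22^{3} ≡ 29 mod 37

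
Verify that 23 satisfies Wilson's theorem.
(22)! mod 23 = 22. Since this equals -1 (mod 23), Wilson confirms 23 is prime.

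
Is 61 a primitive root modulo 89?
ord_89(61) divides 88. For each prime q|88: 61^{44}≡88, 61^{8}≡39, none ≡ 1. So 61 has order 88 and is a primitive root mod 89.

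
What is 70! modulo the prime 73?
(72)! = (70)! × (71) × (72) ≡ -1 (mod 73). So (70)! ≡ -1 × [(72)(71)]^(-1) ≡ 36 (mod 73)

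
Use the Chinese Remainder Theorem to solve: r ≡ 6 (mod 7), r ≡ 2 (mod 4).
M = 7 × 4 = 28. M₁ = 4, y₁ ≡ 2 (mod 7). M₂ = 7, y₂ ≡ 3 (mod 4). r = 6×4×2 + 2×7×3 ≡ 6 (mod 28)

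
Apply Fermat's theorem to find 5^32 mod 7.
By Fermat: 5^{6} ≡ 1 mod 7. 32 = 5×6 + 2. So 5^{32} ≡ 5^{2} ≡ 4 mod 7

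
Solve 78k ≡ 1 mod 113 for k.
Since 113 is prime, by Fermat 78^(-1) ≡ 78^{111} ≡ 71 mod 113. Verify: 78 × 71 = 5538 ≡ 1 mod 113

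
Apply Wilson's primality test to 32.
(31)! mod 32 = 0. Since 0 ≢ -1 (mod 32), 32 is not prime.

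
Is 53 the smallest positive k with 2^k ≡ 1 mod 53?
Powers of 2 mod 53: 2^1≡2, 2^2≡4, 2^3≡8, 2^4≡16, 2^5≡32, 2^6≡11, 2^7≡22, 2^8≡44, 2^9≡35, 2^10≡17, 2^11≡34, 2^12≡15, 2^13≡30, 2^14≡7, 2^15≡14, 2^16≡28, 2^17≡3, 2^18≡6, 2^19≡12, 2^20≡24, 2^21≡48, 2^22≡43, 2^23≡33, 2^24≡13, 2^25≡26, 2^26≡52, 2^27≡51, 2^28≡49, 2^29≡45, 2^30≡37, 2^31≡21, 2^32≡42, 2^33≡31, 2^34≡9, 2^35≡18, 2^36≡36, 2^37≡19, 2^38≡38, 2^39≡23, 2^40≡46, 2^41≡39, 2^42≡25, 2^43≡50, 2^44≡47, 2^45≡41, 2^46≡29, 2^47≡5, 2^48≡10, 2^49≡20, 2^50≡40, 2^51≡27, 2^52≡1. Already 2^52≡1, so the order is 52 < 53. No, the actual order is 52.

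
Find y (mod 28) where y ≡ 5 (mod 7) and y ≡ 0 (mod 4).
M = 7 × 4 = 28. M₁ = 4, y₁ ≡ 2 (mod 7). M₂ = 7, y₂ ≡ 3 (mod 4). y = 5×4×2 + 0×7×3 ≡ 12 (mod 28)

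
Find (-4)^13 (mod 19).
By repeated squaring (mod 19): (-4)^{1}≡15, (-4)^{2}≡16, (-4)^{4}≡9, (-4)^{8}≡5. Then (-4)^{13} = (-4)^{8+4+1} ≡ 5 × 9 × 15 ≡ 10 (mod 19)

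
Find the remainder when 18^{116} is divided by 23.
By Fermat: 18^{22} ≡ 1 (mod 23). 116 = 5×22 + 6. So 18^{116} ≡ 18^{6} ≡ 8 (mod 23)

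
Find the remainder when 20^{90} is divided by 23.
By Fermat: 20^{22} ≡ 1 mod 23. 90 = 4×22 + 2. So 20^{90} ≡ 20^{2} ≡ 9 mod 23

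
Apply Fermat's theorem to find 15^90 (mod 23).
By Fermat: 15^{22} ≡ 1 (mod 23). 90 = 4×22 + 2. So 15^{90} ≡ 15^{2} ≡ 18 (mod 23)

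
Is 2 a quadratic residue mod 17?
By Euler's criterion: 2^{8} ≡ 1 (mod 17). Since this equals 1, 2 is a QR.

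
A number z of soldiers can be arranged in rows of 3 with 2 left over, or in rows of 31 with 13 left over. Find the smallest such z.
M = 3 × 31 = 93. M₁ = 31, y₁ ≡ 1 mod 3. M₂ = 3, y₂ ≡ 21 mod 31. z = 2×31×1 + 13×3×21 ≡ 44 mod 93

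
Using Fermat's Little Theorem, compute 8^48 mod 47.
By Fermat: 8^{46} ≡ 1 (mod 47). So 8^{48} = 8^{46} · 8^{2} ≡ 8^{2} ≡ 17 (mod 47)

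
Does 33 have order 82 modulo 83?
33^{41} ≡ 1 (mod 83) and 41 < 82, so ord_83(33) = 41 ≠ 82 and 33 is not a primitive root.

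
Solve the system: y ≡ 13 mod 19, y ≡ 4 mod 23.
M = 19 × 23 = 437. M₁ = 23, y₁ ≡ 5 mod 19. M₂ = 19, y₂ ≡ 17 mod 23. y = 13×23×5 + 4×19×17 ≡ 165 mod 437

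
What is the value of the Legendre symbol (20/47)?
(20/47) = 20^{23} mod 47 = -1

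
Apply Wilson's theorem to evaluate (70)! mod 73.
(72)! = (70)! × (71) × (72) ≡ -1 (mod 73). So (70)! ≡ -1 × [(72)(71)]^(-1) ≡ 36 (mod 73)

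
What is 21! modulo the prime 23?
(22)! = (21)! × (22) ≡ -1 mod 23. So (21)! ≡ -1 × (22)^(-1) ≡ (-1)×(-1) = 1 mod 23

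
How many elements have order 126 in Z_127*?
A prime p has φ(p-1) primitive roots; here φ(126) = 36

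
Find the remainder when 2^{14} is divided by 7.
By Fermat: 2^{6} ≡ 1 (mod 7). 14 = 2×6 + 2. So 2^{14} ≡ 2^{2} ≡ 4 (mod 7)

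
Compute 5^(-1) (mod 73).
Since 73 is prime, by Fermat 5^(-1) ≡ 5^{71} ≡ 44 (mod 73). Verify: 5 × 44 = 220 ≡ 1 (mod 73)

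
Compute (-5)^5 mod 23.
By repeated squaring (mod 23): (-5)^{1}≡18, (-5)^{2}≡2, (-5)^{4}≡4. Then (-5)^{5} = (-5)^{4+1} ≡ 4 × 18 ≡ 3 (mod 23)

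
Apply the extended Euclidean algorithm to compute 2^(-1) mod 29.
Extended GCD: 2(-14) + 29(1) = 1. So 2^(-1) ≡ -14 ≡ 15 (mod 29). Verify: 2 × 15 = 30 ≡ 1 (mod 29)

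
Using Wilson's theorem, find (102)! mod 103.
By Wilson's theorem, (102)! ≡ -1 ≡ 102 mod 103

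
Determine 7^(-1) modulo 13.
Since 13 is prime, by Fermat 7^(-1) ≡ 7^{11} ≡ 2 mod 13. Verify: 7 × 2 = 14 ≡ 1 mod 13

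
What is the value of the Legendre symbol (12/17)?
(12/17) = 12^{8} mod 17 = -1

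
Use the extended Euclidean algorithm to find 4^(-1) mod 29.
Extended GCD: 4(-7) + 29(1) = 1. So 4^(-1) ≡ -7 ≡ 22 (mod 29). Verify: 4 × 22 = 88 ≡ 1 (mod 29)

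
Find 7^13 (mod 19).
By repeated squaring (mod 19): 7^{1}≡7, 7^{2}≡11, 7^{4}≡7, 7^{8}≡11. Then 7^{13} = 7^{8+4+1} ≡ 11 × 7 × 7 ≡ 7 (mod 19)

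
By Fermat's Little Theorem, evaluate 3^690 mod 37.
By Fermat: 3^{36} ≡ 1 (mod 37). 690 ≡ 6 (mod 36). So 3^{690} ≡ 3^{6} ≡ 26 (mod 37)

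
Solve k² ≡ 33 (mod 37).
The square roots of 33 mod 37 are 12 and 25. Verify: 12² = 144 ≡ 33 (mod 37)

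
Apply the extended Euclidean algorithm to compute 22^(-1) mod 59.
Extended GCD: 22(-8) + 59(3) = 1. So 22^(-1) ≡ -8 ≡ 51 (mod 59). Verify: 22 × 51 = 1122 ≡ 1 (mod 59)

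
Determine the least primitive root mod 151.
g = 6. Powers: [6, 36, 65, 88, 75, 148, 133, 43, ...] generates all 150 non-zero residues.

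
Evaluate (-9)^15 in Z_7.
Using Fermat: (-9)^{6} ≡ 1 mod 7. 15 ≡ 3 mod 6. So (-9)^{15} ≡ (-9)^{3} ≡ 6 mod 7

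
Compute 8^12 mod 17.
By repeated squaring mod 17: 8^{1}≡8, 8^{2}≡13, 8^{4}≡16, 8^{8}≡1. Then 8^{12} = 8^{8+4} ≡ 1 × 16 ≡ 16 mod 17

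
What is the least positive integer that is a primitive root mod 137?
g = 3. For each prime q|136: 3^{68}≡136, 3^{8}≡122, none ≡ 1, so ord_137(3) = 136 and 3 is a primitive root.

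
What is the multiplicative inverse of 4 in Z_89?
Since 89 is prime, by Fermat 4^(-1) ≡ 4^{87} ≡ 67 (mod 89). Verify: 4 × 67 = 268 ≡ 1 (mod 89)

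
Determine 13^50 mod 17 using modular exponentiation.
Using Fermat: 13^{16} ≡ 1 mod 17. 50 ≡ 2 mod 16. So 13^{50} ≡ 13^{2} ≡ 16 mod 17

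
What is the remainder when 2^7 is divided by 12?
By repeated squaring (mod 12): 2^{1}≡2, 2^{2}≡4, 2^{4}≡4. Then 2^{7} = 2^{4+2+1} ≡ 4 × 4 × 2 ≡ 8 (mod 12)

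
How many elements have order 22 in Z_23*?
There are φ(23-1) = φ(22) = 10 primitive roots modulo 23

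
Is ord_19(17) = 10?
Powers of 17 mod 19: 17^1≡17, 17^2≡4, 17^3≡11, 17^4≡16, 17^5≡6, 17^6≡7, 17^7≡5, 17^8≡9, 17^9≡1. Already 17^9≡1, so the order is 9 < 10. No, the actual order is 9.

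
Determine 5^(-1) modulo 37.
Since 37 is prime, by Fermat 5^(-1) ≡ 5^{35} ≡ 15 mod 37. Verify: 5 × 15 = 75 ≡ 1 mod 37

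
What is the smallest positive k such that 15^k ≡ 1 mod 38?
Powers of 15 mod 38: 15^1≡15, 15^2≡35, 15^3≡31, 15^4≡9, 15^5≡21, 15^6≡11, 15^7≡13, 15^8≡5, 15^9≡37, 15^10≡23, 15^11≡3, 15^12≡7, 15^13≡29, 15^14≡17, 15^15≡27, 15^16≡25, 15^17≡33, 15^18≡1. Order = 18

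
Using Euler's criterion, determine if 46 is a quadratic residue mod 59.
By Euler's criterion: 46^{29} ≡ 1 mod 59. Since this equals 1, 46 is a QR.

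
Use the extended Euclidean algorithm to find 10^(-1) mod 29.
Extended GCD: 10(3) + 29(-1) = 1. So 10^(-1) ≡ 3 (mod 29). Verify: 10 × 3 = 30 ≡ 1 (mod 29)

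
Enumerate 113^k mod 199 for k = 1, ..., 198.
113^1, 113^2, ..., 113^{198} mod 199: [113, 33, 147, 94, 75, 117, 87, 80, 85, 53, 19, 157, 30, 7, 194, 32, 34, 61, 127, 23, 12, 162, 197, 172, 133, 104, 11, 49, 164, 25, 39, 29, 93, 161, 84, 139, 185, 10, 135, 131, 77, 144, 153, 175, 74, 4, 54, 132, 190, 177, 101, 70, 149, 121, 141, 13, 76, 31, 120, 28, 179, 128, 136, 45, 110, 92, 48, 51, 191, 91, 134, 18, 44, 196, 59, 100, 156, 116, 173, 47, 137, 158, 143, 40, 142, 126, 109, 178, 15, 103, 97, 16, 17, 130, 163, 111, 6, 81, 198, 86, 166, 52, 105, 124, 82, 112, 119, 114, 146, 180, 42, 169, 192, 5, 167, 165, 138, 72, 176, 187, 37, 2, 27, 66, 95, 188, 150, 35, 174, 160, 170, 106, 38, 115, 60, 14, 189, 64, 68, 122, 55, 46, 24, 125, 195, 145, 67, 9, 22, 98, 129, 50, 78, 58, 186, 123, 168, 79, 171, 20, 71, 63, 154, 89, 107, 151, 148, 8, 108, 65, 181, 155, 3, 140, 99, 43, 83, 26, 152, 62, 41, 56, 159, 57, 73, 90, 21, 184, 96, 102, 183, 182, 69, 36, 88, 193, 118, 1]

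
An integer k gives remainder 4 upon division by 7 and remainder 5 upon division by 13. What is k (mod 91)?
M = 7 × 13 = 91. M₁ = 13, y₁ ≡ 6 (mod 7). M₂ = 7, y₂ ≡ 2 (mod 13). k = 4×13×6 + 5×7×2 ≡ 18 (mod 91)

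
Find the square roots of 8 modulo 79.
The square roots of 8 mod 79 are 18 and 61. Verify: 18² = 324 ≡ 8 (mod 79)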